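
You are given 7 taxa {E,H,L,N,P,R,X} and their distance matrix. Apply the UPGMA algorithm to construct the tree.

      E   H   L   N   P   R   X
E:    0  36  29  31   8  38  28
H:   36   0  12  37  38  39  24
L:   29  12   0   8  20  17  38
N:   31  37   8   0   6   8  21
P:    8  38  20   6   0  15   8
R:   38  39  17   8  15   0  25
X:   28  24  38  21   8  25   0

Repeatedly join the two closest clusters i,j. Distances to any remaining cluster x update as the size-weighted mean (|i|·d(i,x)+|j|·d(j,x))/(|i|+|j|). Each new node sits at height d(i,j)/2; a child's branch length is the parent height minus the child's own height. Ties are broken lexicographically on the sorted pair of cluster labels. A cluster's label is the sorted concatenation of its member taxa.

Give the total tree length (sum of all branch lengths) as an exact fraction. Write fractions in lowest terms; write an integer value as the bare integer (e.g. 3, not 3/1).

step 1: merge (N,P) at d=6; branch lengths N→3, P→3; new cluster NP
  updated: d(E,NP)=39/2, d(H,NP)=75/2, d(L,NP)=14, d(NP,R)=23/2, d(NP,X)=29/2
step 2: merge (NP,R) at d=23/2; branch lengths NP→11/4, R→23/4; new cluster NPR
  updated: d(E,NPR)=77/3, d(H,NPR)=38, d(L,NPR)=15, d(NPR,X)=18
step 3: merge (H,L) at d=12; branch lengths H→6, L→6; new cluster HL
  updated: d(E,HL)=65/2, d(HL,NPR)=53/2, d(HL,X)=31
step 4: merge (NPR,X) at d=18; branch lengths NPR→13/4, X→9; new cluster NPRX
  updated: d(E,NPRX)=105/4, d(HL,NPRX)=221/8
step 5: merge (E,NPRX) at d=105/4; branch lengths E→105/8, NPRX→33/8; new cluster ENPRX
  updated: d(ENPRX,HL)=143/5
step 6: merge (ENPRX,HL) at d=143/5; branch lengths ENPRX→47/40, HL→83/10; new cluster EHLNPRX
final tree: ((E:105/8,(((N:3,P:3):11/4,R:23/4):13/4,X:9):33/8):47/40,(H:6,L:6):83/10)
total length: 2619/40

2619/40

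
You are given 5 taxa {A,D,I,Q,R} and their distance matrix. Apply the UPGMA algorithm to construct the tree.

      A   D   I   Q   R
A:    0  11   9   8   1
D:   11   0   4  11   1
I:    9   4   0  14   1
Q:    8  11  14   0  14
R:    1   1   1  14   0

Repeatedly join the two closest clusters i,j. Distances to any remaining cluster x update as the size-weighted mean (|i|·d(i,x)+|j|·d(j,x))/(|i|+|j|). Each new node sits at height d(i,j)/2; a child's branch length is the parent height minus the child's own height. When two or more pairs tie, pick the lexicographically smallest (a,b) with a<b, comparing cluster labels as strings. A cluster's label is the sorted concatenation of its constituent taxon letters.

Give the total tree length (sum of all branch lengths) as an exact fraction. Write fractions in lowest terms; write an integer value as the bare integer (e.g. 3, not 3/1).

iteration 1: select A,R (d=1); attach at lengths (1/2, 1/2); label the merged cluster AR
  updated: d(AR,D)=6, d(AR,I)=5, d(AR,Q)=11
iteration 2: select D,I (d=4); attach at lengths (2, 2); label the merged cluster DI
  updated: d(AR,DI)=11/2, d(DI,Q)=25/2
iteration 3: select AR,DI (d=11/2); attach at lengths (9/4, 3/4); label the merged cluster ADIR
  updated: d(ADIR,Q)=47/4
iteration 4: select ADIR,Q (d=47/4); attach at lengths (25/8, 47/8); label the merged cluster ADIQR
final tree: (((A:1/2,R:1/2):9/4,(D:2,I:2):3/4):25/8,Q:47/8)
total length: 17

17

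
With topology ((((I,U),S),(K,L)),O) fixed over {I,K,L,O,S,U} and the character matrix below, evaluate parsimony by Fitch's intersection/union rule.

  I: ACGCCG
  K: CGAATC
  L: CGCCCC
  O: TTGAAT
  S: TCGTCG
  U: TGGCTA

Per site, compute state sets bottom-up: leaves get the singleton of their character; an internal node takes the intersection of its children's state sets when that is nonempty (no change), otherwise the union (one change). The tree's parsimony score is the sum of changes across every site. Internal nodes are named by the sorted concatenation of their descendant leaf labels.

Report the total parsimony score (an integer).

16

[col 0] IU: children I:{A}, U:{T} ∪→ {A,T}; cost 1
[col 0] ISU: children IU:{A,T}, S:{T} ∩→ {T}; cost 0
[col 0] KL: children K:{C}, L:{C} ∩→ {C}; cost 0
[col 0] IKLSU: children ISU:{T}, KL:{C} ∪→ {C,T}; cost 1
[col 0] IKLOSU: children IKLSU:{C,T}, O:{T} ∩→ {T}; cost 0
[col 1] IU: children I:{C}, U:{G} ∪→ {C,G}; cost 1
[col 1] ISU: children IU:{C,G}, S:{C} ∩→ {C}; cost 0
[col 1] KL: children K:{G}, L:{G} ∩→ {G}; cost 0
[col 1] IKLSU: children ISU:{C}, KL:{G} ∪→ {C,G}; cost 1
[col 1] IKLOSU: children IKLSU:{C,G}, O:{T} ∪→ {C,G,T}; cost 1
[col 2] IU: children I:{G}, U:{G} ∩→ {G}; cost 0
[col 2] ISU: children IU:{G}, S:{G} ∩→ {G}; cost 0
[col 2] KL: children K:{A}, L:{C} ∪→ {A,C}; cost 1
[col 2] IKLSU: children ISU:{G}, KL:{A,C} ∪→ {A,C,G}; cost 1
[col 2] IKLOSU: children IKLSU:{A,C,G}, O:{G} ∩→ {G}; cost 0
[col 3] IU: children I:{C}, U:{C} ∩→ {C}; cost 0
[col 3] ISU: children IU:{C}, S:{T} ∪→ {C,T}; cost 1
[col 3] KL: children K:{A}, L:{C} ∪→ {A,C}; cost 1
[col 3] IKLSU: children ISU:{C,T}, KL:{A,C} ∩→ {C}; cost 0
[col 3] IKLOSU: children IKLSU:{C}, O:{A} ∪→ {A,C}; cost 1
[col 4] IU: children I:{C}, U:{T} ∪→ {C,T}; cost 1
[col 4] ISU: children IU:{C,T}, S:{C} ∩→ {C}; cost 0
[col 4] KL: children K:{T}, L:{C} ∪→ {C,T}; cost 1
[col 4] IKLSU: children ISU:{C}, KL:{C,T} ∩→ {C}; cost 0
[col 4] IKLOSU: children IKLSU:{C}, O:{A} ∪→ {A,C}; cost 1
[col 5] IU: children I:{G}, U:{A} ∪→ {A,G}; cost 1
[col 5] ISU: children IU:{A,G}, S:{G} ∩→ {G}; cost 0
[col 5] KL: children K:{C}, L:{C} ∩→ {C}; cost 0
[col 5] IKLSU: children ISU:{G}, KL:{C} ∪→ {C,G}; cost 1
[col 5] IKLOSU: children IKLSU:{C,G}, O:{T} ∪→ {C,G,T}; cost 1
per-site changes: [2, 3, 2, 3, 3, 3]; total = 16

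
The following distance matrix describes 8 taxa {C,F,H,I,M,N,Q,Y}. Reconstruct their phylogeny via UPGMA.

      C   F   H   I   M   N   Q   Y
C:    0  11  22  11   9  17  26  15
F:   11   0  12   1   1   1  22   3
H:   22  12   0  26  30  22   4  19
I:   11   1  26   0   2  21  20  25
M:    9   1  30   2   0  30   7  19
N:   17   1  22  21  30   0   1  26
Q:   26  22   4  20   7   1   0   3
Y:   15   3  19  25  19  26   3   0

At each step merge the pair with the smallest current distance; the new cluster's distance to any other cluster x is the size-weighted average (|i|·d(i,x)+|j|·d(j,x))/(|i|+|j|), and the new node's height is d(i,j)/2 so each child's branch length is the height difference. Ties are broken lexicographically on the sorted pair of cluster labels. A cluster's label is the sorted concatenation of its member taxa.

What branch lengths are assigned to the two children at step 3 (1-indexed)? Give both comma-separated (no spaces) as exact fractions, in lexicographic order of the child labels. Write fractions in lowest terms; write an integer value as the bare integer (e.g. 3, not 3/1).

1. join F+I (d=1) ⇒ FI; edges |F|=1/2, |I|=1/2
  updated: d(C,FI)=11, d(FI,H)=19, d(FI,M)=3/2, d(FI,N)=11, d(FI,Q)=21, d(FI,Y)=14
2. join N+Q (d=1) ⇒ NQ; edges |N|=1/2, |Q|=1/2
  updated: d(C,NQ)=43/2, d(FI,NQ)=16, d(H,NQ)=13, d(M,NQ)=37/2, d(NQ,Y)=29/2
3. join FI+M (d=3/2) ⇒ FIM; edges |FI|=1/4, |M|=3/4
  updated: d(C,FIM)=31/3, d(FIM,H)=68/3, d(FIM,NQ)=101/6, d(FIM,Y)=47/3
4. join C+FIM (d=31/3) ⇒ CFIM; edges |C|=31/6, |FIM|=53/12
  updated: d(CFIM,H)=45/2, d(CFIM,NQ)=18, d(CFIM,Y)=31/2
5. join H+NQ (d=13) ⇒ HNQ; edges |H|=13/2, |NQ|=6
  updated: d(CFIM,HNQ)=39/2, d(HNQ,Y)=16
6. join CFIM+Y (d=31/2) ⇒ CFIMY; edges |CFIM|=31/12, |Y|=31/4
  updated: d(CFIMY,HNQ)=94/5
7. join CFIMY+HNQ (d=94/5) ⇒ CFHIMNQY; edges |CFIMY|=33/20, |HNQ|=29/10
final tree: (((C:31/6,((F:1/2,I:1/2):1/4,M:3/4):53/12):31/12,Y:31/4):33/20,(H:13/2,(N:1/2,Q:1/2):6):29/10)
total length: 1199/30

1/4,3/4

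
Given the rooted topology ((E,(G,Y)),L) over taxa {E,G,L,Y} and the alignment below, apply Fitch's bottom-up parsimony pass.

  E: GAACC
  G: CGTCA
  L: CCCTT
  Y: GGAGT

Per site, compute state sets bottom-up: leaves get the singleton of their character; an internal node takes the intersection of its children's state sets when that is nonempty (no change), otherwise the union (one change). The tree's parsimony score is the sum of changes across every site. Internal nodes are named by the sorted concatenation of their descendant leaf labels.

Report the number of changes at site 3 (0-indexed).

2

[col 0] GY: children G:{C}, Y:{G} ∪→ {C,G}; cost 1
[col 0] EGY: children E:{G}, GY:{C,G} ∩→ {G}; cost 0
[col 0] EGLY: children EGY:{G}, L:{C} ∪→ {C,G}; cost 1
[col 1] GY: children G:{G}, Y:{G} ∩→ {G}; cost 0
[col 1] EGY: children E:{A}, GY:{G} ∪→ {A,G}; cost 1
[col 1] EGLY: children EGY:{A,G}, L:{C} ∪→ {A,C,G}; cost 1
[col 2] GY: children G:{T}, Y:{A} ∪→ {A,T}; cost 1
[col 2] EGY: children E:{A}, GY:{A,T} ∩→ {A}; cost 0
[col 2] EGLY: children EGY:{A}, L:{C} ∪→ {A,C}; cost 1
[col 3] GY: children G:{C}, Y:{G} ∪→ {C,G}; cost 1
[col 3] EGY: children E:{C}, GY:{C,G} ∩→ {C}; cost 0
[col 3] EGLY: children EGY:{C}, L:{T} ∪→ {C,T}; cost 1
[col 4] GY: children G:{A}, Y:{T} ∪→ {A,T}; cost 1
[col 4] EGY: children E:{C}, GY:{A,T} ∪→ {A,C,T}; cost 1
[col 4] EGLY: children EGY:{A,C,T}, L:{T} ∩→ {T}; cost 0
per-site changes: [2, 2, 2, 2, 2]; total = 10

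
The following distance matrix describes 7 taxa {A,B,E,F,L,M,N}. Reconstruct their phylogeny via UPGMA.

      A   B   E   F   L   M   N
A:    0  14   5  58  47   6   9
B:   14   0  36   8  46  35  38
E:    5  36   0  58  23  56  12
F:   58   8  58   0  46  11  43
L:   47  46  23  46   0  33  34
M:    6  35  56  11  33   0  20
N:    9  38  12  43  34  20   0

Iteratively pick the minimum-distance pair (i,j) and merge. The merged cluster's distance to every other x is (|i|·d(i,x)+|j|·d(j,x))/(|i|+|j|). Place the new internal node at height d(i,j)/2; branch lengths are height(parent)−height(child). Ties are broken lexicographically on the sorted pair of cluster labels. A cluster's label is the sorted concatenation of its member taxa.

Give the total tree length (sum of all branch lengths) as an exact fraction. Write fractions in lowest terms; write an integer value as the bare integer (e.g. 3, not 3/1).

1. join A+E (d=5) ⇒ AE; edges |A|=5/2, |E|=5/2
  updated: d(AE,B)=25, d(AE,F)=58, d(AE,L)=35, d(AE,M)=31, d(AE,N)=21/2
2. join B+F (d=8) ⇒ BF; edges |B|=4, |F|=4
  updated: d(AE,BF)=83/2, d(BF,L)=46, d(BF,M)=23, d(BF,N)=81/2
3. join AE+N (d=21/2) ⇒ AEN; edges |AE|=11/4, |N|=21/4
  updated: d(AEN,BF)=247/6, d(AEN,L)=104/3, d(AEN,M)=82/3
4. join BF+M (d=23) ⇒ BFM; edges |BF|=15/2, |M|=23/2
  updated: d(AEN,BFM)=329/9, d(BFM,L)=125/3
5. join AEN+L (d=104/3) ⇒ AELN; edges |AEN|=145/12, |L|=52/3
  updated: d(AELN,BFM)=227/6
6. join AELN+BFM (d=227/6) ⇒ ABEFLMN; edges |AELN|=19/12, |BFM|=89/12
final tree: ((((A:5/2,E:5/2):11/4,N:21/4):145/12,L:52/3):19/12,((B:4,F:4):15/2,M:23/2):89/12)
total length: 941/12

941/12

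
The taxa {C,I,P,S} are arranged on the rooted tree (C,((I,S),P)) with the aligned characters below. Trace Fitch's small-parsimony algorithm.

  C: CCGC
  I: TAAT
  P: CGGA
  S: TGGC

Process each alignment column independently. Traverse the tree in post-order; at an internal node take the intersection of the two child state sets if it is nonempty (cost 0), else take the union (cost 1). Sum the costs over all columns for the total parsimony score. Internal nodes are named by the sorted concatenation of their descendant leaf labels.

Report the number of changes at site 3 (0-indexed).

2

[col 0] IS: children I:{T}, S:{T} ∩→ {T}; cost 0
[col 0] IPS: children IS:{T}, P:{C} ∪→ {C,T}; cost 1
[col 0] CIPS: children C:{C}, IPS:{C,T} ∩→ {C}; cost 0
[col 1] IS: children I:{A}, S:{G} ∪→ {A,G}; cost 1
[col 1] IPS: children IS:{A,G}, P:{G} ∩→ {G}; cost 0
[col 1] CIPS: children C:{C}, IPS:{G} ∪→ {C,G}; cost 1
[col 2] IS: children I:{A}, S:{G} ∪→ {A,G}; cost 1
[col 2] IPS: children IS:{A,G}, P:{G} ∩→ {G}; cost 0
[col 2] CIPS: children C:{G}, IPS:{G} ∩→ {G}; cost 0
[col 3] IS: children I:{T}, S:{C} ∪→ {C,T}; cost 1
[col 3] IPS: children IS:{C,T}, P:{A} ∪→ {A,C,T}; cost 1
[col 3] CIPS: children C:{C}, IPS:{A,C,T} ∩→ {C}; cost 0
per-site changes: [1, 2, 1, 2]; total = 6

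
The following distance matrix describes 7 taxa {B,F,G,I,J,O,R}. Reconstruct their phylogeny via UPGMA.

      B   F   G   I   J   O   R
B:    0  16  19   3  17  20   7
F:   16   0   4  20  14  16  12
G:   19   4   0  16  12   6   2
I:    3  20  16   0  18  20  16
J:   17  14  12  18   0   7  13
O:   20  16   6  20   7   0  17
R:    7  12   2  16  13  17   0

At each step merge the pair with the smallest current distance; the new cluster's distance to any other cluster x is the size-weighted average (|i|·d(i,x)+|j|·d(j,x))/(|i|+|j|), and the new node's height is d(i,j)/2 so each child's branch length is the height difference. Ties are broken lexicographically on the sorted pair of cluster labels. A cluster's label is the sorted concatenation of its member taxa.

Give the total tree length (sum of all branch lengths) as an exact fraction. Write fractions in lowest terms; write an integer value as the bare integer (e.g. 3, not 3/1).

167/5

iteration 1: select G,R (d=2); attach at lengths (1, 1); label the merged cluster GR
  updated: d(B,GR)=13, d(F,GR)=8, d(GR,I)=16, d(GR,J)=25/2, d(GR,O)=23/2
iteration 2: select B,I (d=3); attach at lengths (3/2, 3/2); label the merged cluster BI
  updated: d(BI,F)=18, d(BI,GR)=29/2, d(BI,J)=35/2, d(BI,O)=20
iteration 3: select J,O (d=7); attach at lengths (7/2, 7/2); label the merged cluster JO
  updated: d(BI,JO)=75/4, d(F,JO)=15, d(GR,JO)=12
iteration 4: select F,GR (d=8); attach at lengths (4, 3); label the merged cluster FGR
  updated: d(BI,FGR)=47/3, d(FGR,JO)=13
iteration 5: select FGR,JO (d=13); attach at lengths (5/2, 3); label the merged cluster FGJOR
  updated: d(BI,FGJOR)=169/10
iteration 6: select BI,FGJOR (d=169/10); attach at lengths (139/20, 39/20); label the merged cluster BFGIJOR
final tree: ((B:3/2,I:3/2):139/20,((F:4,(G:1,R:1):3):5/2,(J:7/2,O:7/2):3):39/20)
total length: 167/5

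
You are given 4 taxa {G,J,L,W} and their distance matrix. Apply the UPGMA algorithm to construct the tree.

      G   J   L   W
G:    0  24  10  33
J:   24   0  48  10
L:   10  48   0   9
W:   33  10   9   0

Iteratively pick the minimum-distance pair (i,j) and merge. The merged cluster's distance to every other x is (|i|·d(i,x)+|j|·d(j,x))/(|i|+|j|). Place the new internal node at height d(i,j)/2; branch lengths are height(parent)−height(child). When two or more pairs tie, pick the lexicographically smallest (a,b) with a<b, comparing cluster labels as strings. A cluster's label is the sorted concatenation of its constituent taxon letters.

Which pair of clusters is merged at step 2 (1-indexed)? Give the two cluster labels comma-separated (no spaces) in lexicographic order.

G,LW

step 1: merge (L,W) at d=9; branch lengths L→9/2, W→9/2; new cluster LW
  updated: d(G,LW)=43/2, d(J,LW)=29
step 2: merge (G,LW) at d=43/2; branch lengths G→43/4, LW→25/4; new cluster GLW
  updated: d(GLW,J)=82/3
step 3: merge (GLW,J) at d=82/3; branch lengths GLW→35/12, J→41/3; new cluster GJLW
final tree: ((G:43/4,(L:9/2,W:9/2):25/4):35/12,J:41/3)
total length: 511/12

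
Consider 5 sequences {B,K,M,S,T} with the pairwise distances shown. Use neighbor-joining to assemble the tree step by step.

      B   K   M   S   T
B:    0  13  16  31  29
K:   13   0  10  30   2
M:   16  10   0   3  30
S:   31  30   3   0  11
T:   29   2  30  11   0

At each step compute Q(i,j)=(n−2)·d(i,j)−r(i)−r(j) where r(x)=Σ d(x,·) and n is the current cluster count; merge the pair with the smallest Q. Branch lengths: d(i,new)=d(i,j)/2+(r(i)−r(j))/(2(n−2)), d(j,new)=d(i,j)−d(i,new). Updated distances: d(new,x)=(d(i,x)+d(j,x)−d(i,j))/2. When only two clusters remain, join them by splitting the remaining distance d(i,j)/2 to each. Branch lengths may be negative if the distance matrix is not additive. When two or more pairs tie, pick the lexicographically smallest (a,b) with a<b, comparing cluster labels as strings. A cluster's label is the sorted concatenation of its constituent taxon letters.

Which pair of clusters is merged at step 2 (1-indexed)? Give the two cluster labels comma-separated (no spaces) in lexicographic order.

B,MS

iteration 1: select M,S (d=3, Q=-125); attach at lengths (-7/6, 25/6); label the merged cluster MS
  updated: d(B,MS)=22, d(K,MS)=37/2, d(MS,T)=19
iteration 2: select B,MS (d=22, Q=-159/2); attach at lengths (97/8, 79/8); label the merged cluster BMS
  updated: d(BMS,K)=19/4, d(BMS,T)=13
iteration 3: select BMS,K (d=19/4, Q=-79/4); attach at lengths (63/8, -25/8); label the merged cluster BKMS
  updated: d(BKMS,T)=41/8
iteration 4: select BKMS,T (d=41/8); attach at lengths (41/16, 41/16); label the merged cluster BKMST
final tree: (((B:97/8,(M:-7/6,S:25/6):79/8):63/8,K:-25/8):41/16,T:41/16)
total length: 279/8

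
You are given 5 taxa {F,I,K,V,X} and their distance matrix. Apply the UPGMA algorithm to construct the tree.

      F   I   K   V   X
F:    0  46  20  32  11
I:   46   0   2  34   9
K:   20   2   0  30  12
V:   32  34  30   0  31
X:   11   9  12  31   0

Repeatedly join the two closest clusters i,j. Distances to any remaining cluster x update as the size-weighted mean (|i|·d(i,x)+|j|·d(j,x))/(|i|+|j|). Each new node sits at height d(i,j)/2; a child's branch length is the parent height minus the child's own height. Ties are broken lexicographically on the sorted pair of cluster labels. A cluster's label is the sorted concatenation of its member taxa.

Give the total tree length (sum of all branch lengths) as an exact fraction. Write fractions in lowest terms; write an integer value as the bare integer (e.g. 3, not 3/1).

iteration 1: select I,K (d=2); attach at lengths (1, 1); label the merged cluster IK
  updated: d(F,IK)=33, d(IK,V)=32, d(IK,X)=21/2
iteration 2: select IK,X (d=21/2); attach at lengths (17/4, 21/4); label the merged cluster IKX
  updated: d(F,IKX)=77/3, d(IKX,V)=95/3
iteration 3: select F,IKX (d=77/3); attach at lengths (77/6, 91/12); label the merged cluster FIKX
  updated: d(FIKX,V)=127/4
iteration 4: select FIKX,V (d=127/4); attach at lengths (73/24, 127/8); label the merged cluster FIKVX
final tree: ((F:77/6,((I:1,K:1):17/4,X:21/4):91/12):73/24,V:127/8)
total length: 305/6

305/6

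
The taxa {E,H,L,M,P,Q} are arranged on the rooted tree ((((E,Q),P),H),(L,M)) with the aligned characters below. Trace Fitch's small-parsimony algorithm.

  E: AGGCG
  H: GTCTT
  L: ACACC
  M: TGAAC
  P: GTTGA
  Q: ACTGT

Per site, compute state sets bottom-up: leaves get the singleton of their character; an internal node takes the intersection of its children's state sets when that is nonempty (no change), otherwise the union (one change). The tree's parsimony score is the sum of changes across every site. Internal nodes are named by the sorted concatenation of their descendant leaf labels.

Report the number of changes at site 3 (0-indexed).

4

[col 0] EQ: children E:{A}, Q:{A} ∩→ {A}; cost 0
[col 0] EPQ: children EQ:{A}, P:{G} ∪→ {A,G}; cost 1
[col 0] EHPQ: children EPQ:{A,G}, H:{G} ∩→ {G}; cost 0
[col 0] LM: children L:{A}, M:{T} ∪→ {A,T}; cost 1
[col 0] EHLMPQ: children EHPQ:{G}, LM:{A,T} ∪→ {A,G,T}; cost 1
[col 1] EQ: children E:{G}, Q:{C} ∪→ {C,G}; cost 1
[col 1] EPQ: children EQ:{C,G}, P:{T} ∪→ {C,G,T}; cost 1
[col 1] EHPQ: children EPQ:{C,G,T}, H:{T} ∩→ {T}; cost 0
[col 1] LM: children L:{C}, M:{G} ∪→ {C,G}; cost 1
[col 1] EHLMPQ: children EHPQ:{T}, LM:{C,G} ∪→ {C,G,T}; cost 1
[col 2] EQ: children E:{G}, Q:{T} ∪→ {G,T}; cost 1
[col 2] EPQ: children EQ:{G,T}, P:{T} ∩→ {T}; cost 0
[col 2] EHPQ: children EPQ:{T}, H:{C} ∪→ {C,T}; cost 1
[col 2] LM: children L:{A}, M:{A} ∩→ {A}; cost 0
[col 2] EHLMPQ: children EHPQ:{C,T}, LM:{A} ∪→ {A,C,T}; cost 1
[col 3] EQ: children E:{C}, Q:{G} ∪→ {C,G}; cost 1
[col 3] EPQ: children EQ:{C,G}, P:{G} ∩→ {G}; cost 0
[col 3] EHPQ: children EPQ:{G}, H:{T} ∪→ {G,T}; cost 1
[col 3] LM: children L:{C}, M:{A} ∪→ {A,C}; cost 1
[col 3] EHLMPQ: children EHPQ:{G,T}, LM:{A,C} ∪→ {A,C,G,T}; cost 1
[col 4] EQ: children E:{G}, Q:{T} ∪→ {G,T}; cost 1
[col 4] EPQ: children EQ:{G,T}, P:{A} ∪→ {A,G,T}; cost 1
[col 4] EHPQ: children EPQ:{A,G,T}, H:{T} ∩→ {T}; cost 0
[col 4] LM: children L:{C}, M:{C} ∩→ {C}; cost 0
[col 4] EHLMPQ: children EHPQ:{T}, LM:{C} ∪→ {C,T}; cost 1
per-site changes: [3, 4, 3, 4, 3]; total = 17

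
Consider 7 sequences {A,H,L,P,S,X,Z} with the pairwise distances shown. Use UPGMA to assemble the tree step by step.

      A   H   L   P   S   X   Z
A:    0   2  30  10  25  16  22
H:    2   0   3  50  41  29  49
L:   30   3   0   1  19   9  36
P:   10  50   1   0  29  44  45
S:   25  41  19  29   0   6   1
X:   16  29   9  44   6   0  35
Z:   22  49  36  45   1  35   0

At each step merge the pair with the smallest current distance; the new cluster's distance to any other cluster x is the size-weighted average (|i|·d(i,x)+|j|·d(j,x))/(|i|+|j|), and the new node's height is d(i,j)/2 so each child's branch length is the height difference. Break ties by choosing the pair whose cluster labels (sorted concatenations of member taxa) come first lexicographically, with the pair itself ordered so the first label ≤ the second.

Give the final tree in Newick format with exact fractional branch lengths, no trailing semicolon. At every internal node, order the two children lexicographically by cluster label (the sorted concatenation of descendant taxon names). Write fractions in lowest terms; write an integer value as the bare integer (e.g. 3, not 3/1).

1. join L+P (d=1) ⇒ LP; edges |L|=1/2, |P|=1/2
  updated: d(A,LP)=20, d(H,LP)=53/2, d(LP,S)=24, d(LP,X)=53/2, d(LP,Z)=81/2
2. join S+Z (d=1) ⇒ SZ; edges |S|=1/2, |Z|=1/2
  updated: d(A,SZ)=47/2, d(H,SZ)=45, d(LP,SZ)=129/4, d(SZ,X)=41/2
3. join A+H (d=2) ⇒ AH; edges |A|=1, |H|=1
  updated: d(AH,LP)=93/4, d(AH,SZ)=137/4, d(AH,X)=45/2
4. join SZ+X (d=41/2) ⇒ SXZ; edges |SZ|=39/4, |X|=41/4
  updated: d(AH,SXZ)=91/3, d(LP,SXZ)=91/3
5. join AH+LP (d=93/4) ⇒ AHLP; edges |AH|=85/8, |LP|=89/8
  updated: d(AHLP,SXZ)=91/3
6. join AHLP+SXZ (d=91/3) ⇒ AHLPSXZ; edges |AHLP|=85/24, |SXZ|=59/12
final tree: (((A:1,H:1):85/8,(L:1/2,P:1/2):89/8):85/24,((S:1/2,Z:1/2):39/4,X:41/4):59/12)
total length: 1301/24

(((A:1,H:1):85/8,(L:1/2,P:1/2):89/8):85/24,((S:1/2,Z:1/2):39/4,X:41/4):59/12)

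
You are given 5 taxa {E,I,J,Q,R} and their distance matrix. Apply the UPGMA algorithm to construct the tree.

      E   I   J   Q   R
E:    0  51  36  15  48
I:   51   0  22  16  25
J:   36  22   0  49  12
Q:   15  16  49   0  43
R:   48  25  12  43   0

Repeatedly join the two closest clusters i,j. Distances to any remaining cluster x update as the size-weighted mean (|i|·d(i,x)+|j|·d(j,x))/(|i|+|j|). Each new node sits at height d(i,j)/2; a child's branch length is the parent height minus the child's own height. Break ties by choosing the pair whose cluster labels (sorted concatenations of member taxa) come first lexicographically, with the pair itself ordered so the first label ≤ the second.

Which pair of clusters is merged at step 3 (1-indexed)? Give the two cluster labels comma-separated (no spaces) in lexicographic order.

I,JR

iteration 1: select J,R (d=12); attach at lengths (6, 6); label the merged cluster JR
  updated: d(E,JR)=42, d(I,JR)=47/2, d(JR,Q)=46
iteration 2: select E,Q (d=15); attach at lengths (15/2, 15/2); label the merged cluster EQ
  updated: d(EQ,I)=67/2, d(EQ,JR)=44
iteration 3: select I,JR (d=47/2); attach at lengths (47/4, 23/4); label the merged cluster IJR
  updated: d(EQ,IJR)=81/2
iteration 4: select EQ,IJR (d=81/2); attach at lengths (51/4, 17/2); label the merged cluster EIJQR
final tree: ((E:15/2,Q:15/2):51/4,(I:47/4,(J:6,R:6):23/4):17/2)
total length: 263/4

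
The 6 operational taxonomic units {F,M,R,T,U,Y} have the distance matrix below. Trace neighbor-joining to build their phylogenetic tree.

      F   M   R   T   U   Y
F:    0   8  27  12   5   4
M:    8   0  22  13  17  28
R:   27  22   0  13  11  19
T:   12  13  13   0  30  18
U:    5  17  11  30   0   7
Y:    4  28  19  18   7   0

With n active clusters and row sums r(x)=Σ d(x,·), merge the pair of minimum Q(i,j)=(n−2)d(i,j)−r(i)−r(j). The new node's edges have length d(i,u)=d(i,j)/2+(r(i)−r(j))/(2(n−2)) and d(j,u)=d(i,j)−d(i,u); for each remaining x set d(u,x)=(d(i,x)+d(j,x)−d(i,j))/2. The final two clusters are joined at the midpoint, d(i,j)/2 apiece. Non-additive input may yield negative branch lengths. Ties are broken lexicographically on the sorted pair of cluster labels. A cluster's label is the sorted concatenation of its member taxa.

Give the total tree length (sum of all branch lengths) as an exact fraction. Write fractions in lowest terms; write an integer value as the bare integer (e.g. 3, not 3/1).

307/8

step 1: merge (R,T) at d=13, Q=-126; branch lengths R→29/4, T→23/4; new cluster RT
  updated: d(F,RT)=13, d(M,RT)=11, d(RT,U)=14, d(RT,Y)=12
step 2: merge (M,RT) at d=11, Q=-81; branch lengths M→47/6, RT→19/6; new cluster MRT
  updated: d(F,MRT)=5, d(MRT,U)=10, d(MRT,Y)=29/2
step 3: merge (F,MRT) at d=5, Q=-67/2; branch lengths F→-11/8, MRT→51/8; new cluster FMRT
  updated: d(FMRT,U)=5, d(FMRT,Y)=27/4
step 4: merge (FMRT,U) at d=5, Q=-75/4; branch lengths FMRT→19/8, U→21/8; new cluster FMRTU
  updated: d(FMRTU,Y)=35/8
step 5: merge (FMRTU,Y) at d=35/8; branch lengths FMRTU→35/16, Y→35/16; new cluster FMRTUY
final tree: (((F:-11/8,(M:47/6,(R:29/4,T:23/4):19/6):51/8):19/8,U:21/8):35/16,Y:35/16)
total length: 307/8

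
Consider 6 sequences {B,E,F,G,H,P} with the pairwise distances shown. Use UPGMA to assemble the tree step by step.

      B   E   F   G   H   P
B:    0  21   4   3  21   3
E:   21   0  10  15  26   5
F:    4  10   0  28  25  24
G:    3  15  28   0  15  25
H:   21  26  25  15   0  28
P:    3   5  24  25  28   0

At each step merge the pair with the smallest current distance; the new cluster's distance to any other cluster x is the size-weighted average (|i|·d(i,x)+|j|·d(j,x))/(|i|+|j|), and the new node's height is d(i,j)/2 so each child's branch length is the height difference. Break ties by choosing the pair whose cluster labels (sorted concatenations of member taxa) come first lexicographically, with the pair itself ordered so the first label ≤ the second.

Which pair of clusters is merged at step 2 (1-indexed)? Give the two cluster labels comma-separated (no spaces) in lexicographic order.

step 1: merge (B,G) at d=3; branch lengths B→3/2, G→3/2; new cluster BG
  updated: d(BG,E)=18, d(BG,F)=16, d(BG,H)=18, d(BG,P)=14
step 2: merge (E,P) at d=5; branch lengths E→5/2, P→5/2; new cluster EP
  updated: d(BG,EP)=16, d(EP,F)=17, d(EP,H)=27
step 3: merge (BG,EP) at d=16; branch lengths BG→13/2, EP→11/2; new cluster BEGP
  updated: d(BEGP,F)=33/2, d(BEGP,H)=45/2
step 4: merge (BEGP,F) at d=33/2; branch lengths BEGP→1/4, F→33/4; new cluster BEFGP
  updated: d(BEFGP,H)=23
step 5: merge (BEFGP,H) at d=23; branch lengths BEFGP→13/4, H→23/2; new cluster BEFGHP
final tree: ((((B:3/2,G:3/2):13/2,(E:5/2,P:5/2):11/2):1/4,F:33/4):13/4,H:23/2)
total length: 173/4

E,P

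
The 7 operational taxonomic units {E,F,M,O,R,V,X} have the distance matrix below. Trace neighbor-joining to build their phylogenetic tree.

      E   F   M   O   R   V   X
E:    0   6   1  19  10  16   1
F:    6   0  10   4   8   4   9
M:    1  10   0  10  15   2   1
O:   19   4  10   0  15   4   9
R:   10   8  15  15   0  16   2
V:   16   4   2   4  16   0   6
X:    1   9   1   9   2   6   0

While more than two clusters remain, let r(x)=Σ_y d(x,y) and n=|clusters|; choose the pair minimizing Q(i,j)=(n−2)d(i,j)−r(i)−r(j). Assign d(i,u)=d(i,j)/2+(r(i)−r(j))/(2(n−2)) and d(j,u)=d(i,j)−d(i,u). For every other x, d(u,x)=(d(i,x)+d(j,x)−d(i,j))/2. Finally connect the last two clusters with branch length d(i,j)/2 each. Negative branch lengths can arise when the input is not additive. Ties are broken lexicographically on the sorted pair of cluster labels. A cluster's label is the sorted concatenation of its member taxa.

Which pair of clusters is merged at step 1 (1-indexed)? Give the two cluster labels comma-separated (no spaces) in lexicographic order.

step 1: merge (O,V) at d=4, Q=-89; branch lengths O→33/10, V→7/10; new cluster OV
  updated: d(E,OV)=31/2, d(F,OV)=2, d(M,OV)=4, d(OV,R)=27/2, d(OV,X)=11/2
step 2: merge (F,OV) at d=2, Q=-135/2; branch lengths F→5/16, OV→27/16; new cluster FOV
  updated: d(E,FOV)=39/4, d(FOV,M)=6, d(FOV,R)=39/4, d(FOV,X)=25/4
step 3: merge (E,M) at d=1, Q=-167/4; branch lengths E→7/24, M→17/24; new cluster EM
  updated: d(EM,FOV)=59/8, d(EM,R)=12, d(EM,X)=1/2
step 4: merge (EM,FOV) at d=59/8, Q=-57/2; branch lengths EM→45/16, FOV→73/16; new cluster EFMOV
  updated: d(EFMOV,R)=115/16, d(EFMOV,X)=-5/16
step 5: merge (EFMOV,R) at d=115/16, Q=-71/8; branch lengths EFMOV→39/16, R→19/4; new cluster EFMORV
  updated: d(EFMORV,X)=-11/4
step 6: merge (EFMORV,X) at d=-11/4; branch lengths EFMORV→-11/8, X→-11/8; new cluster EFMORVX
final tree: ((((E:7/24,M:17/24):45/16,(F:5/16,(O:33/10,V:7/10):27/16):73/16):39/16,R:19/4):-11/8,X:-11/8)
total length: 301/16

O,V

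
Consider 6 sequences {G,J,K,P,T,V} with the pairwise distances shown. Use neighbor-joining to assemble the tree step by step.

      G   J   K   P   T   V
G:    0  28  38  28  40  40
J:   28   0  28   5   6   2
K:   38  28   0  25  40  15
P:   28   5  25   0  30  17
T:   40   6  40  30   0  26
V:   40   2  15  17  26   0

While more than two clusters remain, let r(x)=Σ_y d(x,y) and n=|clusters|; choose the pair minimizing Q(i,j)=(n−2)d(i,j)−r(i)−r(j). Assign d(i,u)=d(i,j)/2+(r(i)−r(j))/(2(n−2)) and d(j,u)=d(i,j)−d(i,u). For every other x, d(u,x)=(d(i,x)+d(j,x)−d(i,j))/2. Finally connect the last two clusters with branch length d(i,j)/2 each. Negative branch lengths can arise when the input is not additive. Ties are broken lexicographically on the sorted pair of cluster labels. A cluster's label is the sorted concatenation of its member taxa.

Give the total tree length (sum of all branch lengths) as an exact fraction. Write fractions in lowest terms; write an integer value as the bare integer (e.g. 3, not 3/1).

515/8

iteration 1: select J,T (d=6, Q=-187); attach at lengths (-49/8, 97/8); label the merged cluster JT
  updated: d(G,JT)=31, d(JT,K)=31, d(JT,P)=29/2, d(JT,V)=11
iteration 2: select K,V (d=15, Q=-147); attach at lengths (71/6, 19/6); label the merged cluster KV
  updated: d(G,KV)=63/2, d(JT,KV)=27/2, d(KV,P)=27/2
iteration 3: select G,P (d=28, Q=-181/2); attach at lengths (181/8, 43/8); label the merged cluster GP
  updated: d(GP,JT)=35/4, d(GP,KV)=17/2
iteration 4: select GP,JT (d=35/4, Q=-123/4); attach at lengths (15/8, 55/8); label the merged cluster GJPT
  updated: d(GJPT,KV)=53/8
iteration 5: select GJPT,KV (d=53/8); attach at lengths (53/16, 53/16); label the merged cluster GJKPTV
final tree: (((G:181/8,P:43/8):15/8,(J:-49/8,T:97/8):55/8):53/16,(K:71/6,V:19/6):53/16)
total length: 515/8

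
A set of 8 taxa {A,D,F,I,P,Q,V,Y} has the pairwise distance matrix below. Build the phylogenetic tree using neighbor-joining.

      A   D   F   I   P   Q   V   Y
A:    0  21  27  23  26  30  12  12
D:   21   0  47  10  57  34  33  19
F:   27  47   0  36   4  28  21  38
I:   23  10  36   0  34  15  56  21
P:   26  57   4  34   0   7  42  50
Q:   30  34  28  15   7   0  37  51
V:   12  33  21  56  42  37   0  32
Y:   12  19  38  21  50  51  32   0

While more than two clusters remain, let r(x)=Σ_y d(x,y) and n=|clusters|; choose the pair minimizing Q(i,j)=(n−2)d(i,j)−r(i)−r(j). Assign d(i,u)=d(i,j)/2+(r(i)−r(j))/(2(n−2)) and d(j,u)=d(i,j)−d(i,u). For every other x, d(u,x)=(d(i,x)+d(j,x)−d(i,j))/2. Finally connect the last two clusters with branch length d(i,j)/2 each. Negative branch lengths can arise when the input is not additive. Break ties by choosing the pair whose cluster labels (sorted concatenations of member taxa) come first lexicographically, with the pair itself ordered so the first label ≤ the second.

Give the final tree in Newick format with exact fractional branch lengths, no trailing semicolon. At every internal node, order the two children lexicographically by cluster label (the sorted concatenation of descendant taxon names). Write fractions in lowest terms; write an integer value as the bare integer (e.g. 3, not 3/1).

(((A:-19/16,((D:31/8,I:49/8):13/2,Y:17/2):131/16):67/16,((F:5/12,P:43/12):179/20,Q:131/20):209/16):199/32,V:199/32)

1. join F+P (d=4, Q=-397) ⇒ FP; edges |F|=5/12, |P|=43/12
  updated: d(A,FP)=49/2, d(D,FP)=50, d(FP,I)=33, d(FP,Q)=31/2, d(FP,V)=59/2, d(FP,Y)=42
2. join FP+Q (d=31/2, Q=-599/2) ⇒ FPQ; edges |FP|=179/20, |Q|=131/20
  updated: d(A,FPQ)=39/2, d(D,FPQ)=137/4, d(FPQ,I)=65/4, d(FPQ,V)=51/2, d(FPQ,Y)=155/4
3. join D+I (d=10, Q=-407/2) ⇒ DI; edges |D|=31/8, |I|=49/8
  updated: d(A,DI)=17, d(DI,FPQ)=81/4, d(DI,V)=79/2, d(DI,Y)=15
4. join DI+Y (d=15, Q=-289/2) ⇒ DIY; edges |DI|=13/2, |Y|=17/2
  updated: d(A,DIY)=7, d(DIY,FPQ)=22, d(DIY,V)=113/4
5. join A+DIY (d=7, Q=-327/4) ⇒ ADIY; edges |A|=-19/16, |DIY|=131/16
  updated: d(ADIY,FPQ)=69/4, d(ADIY,V)=133/8
6. join ADIY+FPQ (d=69/4, Q=-475/8) ⇒ ADFIPQY; edges |ADIY|=67/16, |FPQ|=209/16
  updated: d(ADFIPQY,V)=199/16
7. join ADFIPQY+V (d=199/16) ⇒ ADFIPQVY; edges |ADFIPQY|=199/32, |V|=199/32
final tree: (((A:-19/16,((D:31/8,I:49/8):13/2,Y:17/2):131/16):67/16,((F:5/12,P:43/12):179/20,Q:131/20):209/16):199/32,V:199/32)
total length: 1299/16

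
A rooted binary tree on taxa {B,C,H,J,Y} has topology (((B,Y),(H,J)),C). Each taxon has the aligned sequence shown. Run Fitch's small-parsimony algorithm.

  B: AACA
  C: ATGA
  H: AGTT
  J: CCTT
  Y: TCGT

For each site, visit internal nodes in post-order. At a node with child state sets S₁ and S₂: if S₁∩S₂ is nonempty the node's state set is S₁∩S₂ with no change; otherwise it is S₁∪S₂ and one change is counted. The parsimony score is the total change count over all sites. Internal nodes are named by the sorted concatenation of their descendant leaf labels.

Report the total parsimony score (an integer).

site 0, node BY: B={A} ∪ Y={T} → {A,T} (+1)
site 0, node HJ: H={A} ∪ J={C} → {A,C} (+1)
site 0, node BHJY: BY={A,T} ∩ HJ={A,C} → {A} (+0)
site 0, node BCHJY: BHJY={A} ∩ C={A} → {A} (+0)
site 1, node BY: B={A} ∪ Y={C} → {A,C} (+1)
site 1, node HJ: H={G} ∪ J={C} → {C,G} (+1)
site 1, node BHJY: BY={A,C} ∩ HJ={C,G} → {C} (+0)
site 1, node BCHJY: BHJY={C} ∪ C={T} → {C,T} (+1)
site 2, node BY: B={C} ∪ Y={G} → {C,G} (+1)
site 2, node HJ: H={T} ∩ J={T} → {T} (+0)
site 2, node BHJY: BY={C,G} ∪ HJ={T} → {C,G,T} (+1)
site 2, node BCHJY: BHJY={C,G,T} ∩ C={G} → {G} (+0)
site 3, node BY: B={A} ∪ Y={T} → {A,T} (+1)
site 3, node HJ: H={T} ∩ J={T} → {T} (+0)
site 3, node BHJY: BY={A,T} ∩ HJ={T} → {T} (+0)
site 3, node BCHJY: BHJY={T} ∪ C={A} → {A,T} (+1)
per-site changes: [2, 3, 2, 2]; total = 9

9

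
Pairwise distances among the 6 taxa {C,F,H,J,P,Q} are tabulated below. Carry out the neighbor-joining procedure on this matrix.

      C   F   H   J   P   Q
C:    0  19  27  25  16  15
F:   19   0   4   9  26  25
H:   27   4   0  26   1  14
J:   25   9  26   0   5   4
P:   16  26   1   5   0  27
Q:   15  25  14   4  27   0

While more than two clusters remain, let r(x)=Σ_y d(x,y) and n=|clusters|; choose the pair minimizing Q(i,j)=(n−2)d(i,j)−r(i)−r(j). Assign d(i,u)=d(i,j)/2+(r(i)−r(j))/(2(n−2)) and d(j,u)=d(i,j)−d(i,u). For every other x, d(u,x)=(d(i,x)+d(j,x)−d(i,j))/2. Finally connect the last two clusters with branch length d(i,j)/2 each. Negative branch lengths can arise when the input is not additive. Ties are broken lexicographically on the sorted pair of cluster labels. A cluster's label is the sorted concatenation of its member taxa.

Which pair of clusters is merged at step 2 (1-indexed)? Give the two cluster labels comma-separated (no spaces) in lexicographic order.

J,Q

iteration 1: select H,P (d=1, Q=-143); attach at lengths (1/8, 7/8); label the merged cluster HP
  updated: d(C,HP)=21, d(F,HP)=29/2, d(HP,J)=15, d(HP,Q)=20
iteration 2: select J,Q (d=4, Q=-105); attach at lengths (1/6, 23/6); label the merged cluster JQ
  updated: d(C,JQ)=18, d(F,JQ)=15, d(HP,JQ)=31/2
iteration 3: select C,JQ (d=18, Q=-141/2); attach at lengths (91/8, 53/8); label the merged cluster CJQ
  updated: d(CJQ,F)=8, d(CJQ,HP)=37/4
iteration 4: select CJQ,F (d=8, Q=-127/4); attach at lengths (11/8, 53/8); label the merged cluster CFJQ
  updated: d(CFJQ,HP)=63/8
iteration 5: select CFJQ,HP (d=63/8); attach at lengths (63/16, 63/16); label the merged cluster CFHJPQ
final tree: (((C:91/8,(J:1/6,Q:23/6):53/8):11/8,F:53/8):63/16,(H:1/8,P:7/8):63/16)
total length: 311/8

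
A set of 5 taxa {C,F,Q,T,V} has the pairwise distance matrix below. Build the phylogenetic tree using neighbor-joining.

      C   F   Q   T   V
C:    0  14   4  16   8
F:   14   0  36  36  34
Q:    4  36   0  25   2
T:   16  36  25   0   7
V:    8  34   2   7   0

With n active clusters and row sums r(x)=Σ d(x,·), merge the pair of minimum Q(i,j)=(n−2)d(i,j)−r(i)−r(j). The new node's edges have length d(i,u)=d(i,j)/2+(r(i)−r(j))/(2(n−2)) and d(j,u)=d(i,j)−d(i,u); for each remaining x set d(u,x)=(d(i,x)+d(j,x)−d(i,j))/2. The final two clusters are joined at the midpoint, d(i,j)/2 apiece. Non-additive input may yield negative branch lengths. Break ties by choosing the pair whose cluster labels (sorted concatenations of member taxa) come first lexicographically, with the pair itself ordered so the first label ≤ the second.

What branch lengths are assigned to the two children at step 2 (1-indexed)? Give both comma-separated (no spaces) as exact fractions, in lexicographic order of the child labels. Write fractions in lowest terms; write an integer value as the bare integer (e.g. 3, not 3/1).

iteration 1: select C,F (d=14, Q=-120); attach at lengths (-6, 20); label the merged cluster CF
  updated: d(CF,Q)=13, d(CF,T)=19, d(CF,V)=14
iteration 2: select CF,Q (d=13, Q=-60); attach at lengths (8, 5); label the merged cluster CFQ
  updated: d(CFQ,T)=31/2, d(CFQ,V)=3/2
iteration 3: select CFQ,T (d=31/2, Q=-24); attach at lengths (5, 21/2); label the merged cluster CFQT
  updated: d(CFQT,V)=-7/2
iteration 4: select CFQT,V (d=-7/2); attach at lengths (-7/4, -7/4); label the merged cluster CFQTV
final tree: ((((C:-6,F:20):8,Q:5):5,T:21/2):-7/4,V:-7/4)
total length: 39

8,5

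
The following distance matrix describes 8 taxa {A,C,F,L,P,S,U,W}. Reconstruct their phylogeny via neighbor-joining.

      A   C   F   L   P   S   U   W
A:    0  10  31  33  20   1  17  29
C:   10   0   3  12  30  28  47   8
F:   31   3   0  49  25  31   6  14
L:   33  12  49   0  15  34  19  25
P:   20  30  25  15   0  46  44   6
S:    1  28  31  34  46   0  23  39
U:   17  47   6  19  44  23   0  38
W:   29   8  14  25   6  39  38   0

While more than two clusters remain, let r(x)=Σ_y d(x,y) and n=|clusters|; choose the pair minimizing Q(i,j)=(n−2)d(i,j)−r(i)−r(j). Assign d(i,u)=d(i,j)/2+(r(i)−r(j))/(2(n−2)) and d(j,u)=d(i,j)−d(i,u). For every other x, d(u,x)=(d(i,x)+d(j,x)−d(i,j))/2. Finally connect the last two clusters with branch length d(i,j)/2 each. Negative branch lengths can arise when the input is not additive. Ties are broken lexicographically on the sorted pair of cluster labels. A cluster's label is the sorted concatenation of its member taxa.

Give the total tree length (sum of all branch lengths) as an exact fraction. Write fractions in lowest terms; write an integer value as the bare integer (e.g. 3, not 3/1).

iteration 1: select A,S (d=1, Q=-337); attach at lengths (-55/12, 67/12); label the merged cluster AS
  updated: d(AS,C)=37/2, d(AS,F)=61/2, d(AS,L)=33, d(AS,P)=65/2, d(AS,U)=39/2, d(AS,W)=67/2
iteration 2: select F,U (d=6, Q=-271); attach at lengths (-8/5, 38/5); label the merged cluster FU
  updated: d(AS,FU)=22, d(C,FU)=22, d(FU,L)=31, d(FU,P)=63/2, d(FU,W)=23
iteration 3: select P,W (d=6, Q=-373/2); attach at lengths (87/16, 9/16); label the merged cluster PW
  updated: d(AS,PW)=30, d(C,PW)=16, d(FU,PW)=97/4, d(L,PW)=17
iteration 4: select AS,FU (d=22, Q=-547/4); attach at lengths (281/24, 247/24); label the merged cluster AFSU
  updated: d(AFSU,C)=37/4, d(AFSU,L)=21, d(AFSU,PW)=129/8
iteration 5: select AFSU,C (d=37/4, Q=-521/8); attach at lengths (221/32, 75/32); label the merged cluster ACFSU
  updated: d(ACFSU,L)=95/8, d(ACFSU,PW)=183/16
iteration 6: select ACFSU,L (d=95/8, Q=-645/16); attach at lengths (101/32, 279/32); label the merged cluster ACFLSU
  updated: d(ACFLSU,PW)=265/32
iteration 7: select ACFLSU,PW (d=265/32); attach at lengths (265/64, 265/64); label the merged cluster ACFLPSUW
final tree: (((((A:-55/12,S:67/12):281/24,(F:-8/5,U:38/5):247/24):221/32,C:75/32):101/32,L:279/32):265/64,(P:87/16,W:9/16):265/64)
total length: 2061/32

2061/32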